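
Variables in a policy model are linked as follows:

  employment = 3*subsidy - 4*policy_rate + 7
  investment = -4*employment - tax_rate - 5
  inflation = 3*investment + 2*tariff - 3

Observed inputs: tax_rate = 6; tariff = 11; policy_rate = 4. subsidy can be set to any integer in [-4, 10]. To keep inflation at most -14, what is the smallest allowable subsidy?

Substituting into the employment equation gives employment = 3*subsidy - 9.
So investment = -12*subsidy + 25.
This gives inflation = -36*subsidy + 94.
Require -36*subsidy + 94 ≤ -14, so subsidy ≥ 3.
The smallest integer in [-4, 10] satisfying this is 3.

subsidy = 3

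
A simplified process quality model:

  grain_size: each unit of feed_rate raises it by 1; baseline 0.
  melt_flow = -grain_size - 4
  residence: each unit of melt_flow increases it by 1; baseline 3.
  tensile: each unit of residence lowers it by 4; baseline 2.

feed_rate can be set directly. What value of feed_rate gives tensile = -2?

feed_rate = -2

Substituting into the melt_flow equation gives melt_flow = -feed_rate - 4.
Substituting into the residence equation gives residence = -feed_rate - 1.
Substituting into the tensile equation gives tensile = 4*feed_rate + 6.
Solve 4*feed_rate + 6 = -2: feed_rate = (-2 - 6) / 4 = -2.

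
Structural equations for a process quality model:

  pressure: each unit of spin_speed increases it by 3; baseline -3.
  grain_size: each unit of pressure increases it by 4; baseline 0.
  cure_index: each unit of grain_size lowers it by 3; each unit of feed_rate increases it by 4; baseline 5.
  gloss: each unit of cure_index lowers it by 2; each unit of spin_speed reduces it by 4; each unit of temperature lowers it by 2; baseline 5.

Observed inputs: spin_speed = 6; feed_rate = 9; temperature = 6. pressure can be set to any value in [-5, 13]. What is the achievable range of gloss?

Intervening on pressure fixes its value directly, overriding its dependence on spin_speed.
Substituting into the cure_index equation gives cure_index = -12*pressure + 41.
So gloss = 24*pressure - 113.
Linear in pressure, so extremes are at the endpoints: pressure = -5 gives gloss = -233; pressure = 13 gives gloss = 199.

-233 to 199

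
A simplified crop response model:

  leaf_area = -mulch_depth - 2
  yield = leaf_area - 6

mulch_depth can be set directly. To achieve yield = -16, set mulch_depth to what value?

mulch_depth = 8

Substituting into the yield equation gives yield = -mulch_depth - 8.
Solve -mulch_depth - 8 = -16: mulch_depth = (-16 + 8) / -1 = 8.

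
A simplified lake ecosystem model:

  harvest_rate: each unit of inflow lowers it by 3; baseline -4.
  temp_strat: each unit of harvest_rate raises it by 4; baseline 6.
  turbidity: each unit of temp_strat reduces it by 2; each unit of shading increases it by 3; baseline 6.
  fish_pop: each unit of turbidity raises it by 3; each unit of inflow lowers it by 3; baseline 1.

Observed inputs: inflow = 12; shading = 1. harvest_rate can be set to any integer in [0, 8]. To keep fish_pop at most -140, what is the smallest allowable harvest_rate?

harvest_rate = 4

Intervening on harvest_rate fixes its value directly, overriding its dependence on inflow.
Substituting into the turbidity equation gives turbidity = -8*harvest_rate - 3.
This gives fish_pop = -24*harvest_rate - 44.
Require -24*harvest_rate - 44 ≤ -140, so harvest_rate ≥ 4.
The smallest integer in [0, 8] satisfying this is 4.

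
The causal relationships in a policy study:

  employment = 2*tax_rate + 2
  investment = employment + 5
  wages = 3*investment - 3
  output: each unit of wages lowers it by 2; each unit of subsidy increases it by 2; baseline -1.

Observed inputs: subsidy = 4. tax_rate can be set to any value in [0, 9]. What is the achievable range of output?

-137 to -29

Substituting into the investment equation gives investment = 2*tax_rate + 7.
Substituting into the wages equation gives wages = 6*tax_rate + 18.
So output = -12*tax_rate - 29.
Linear in tax_rate, so extremes are at the endpoints: tax_rate = 0 gives output = -29; tax_rate = 9 gives output = -137.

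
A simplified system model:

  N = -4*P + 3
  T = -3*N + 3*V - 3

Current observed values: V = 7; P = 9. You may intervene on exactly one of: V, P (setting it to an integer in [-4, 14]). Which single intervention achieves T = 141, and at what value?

Intervening on V: T = 3*V + 96. Reaching 141 requires V = 15, outside [-4, 14].
Intervening on P: with other inputs at their observed values, T = 12*P + 9. Solving for 141 gives P = 11, within [-4, 14].

set P = 11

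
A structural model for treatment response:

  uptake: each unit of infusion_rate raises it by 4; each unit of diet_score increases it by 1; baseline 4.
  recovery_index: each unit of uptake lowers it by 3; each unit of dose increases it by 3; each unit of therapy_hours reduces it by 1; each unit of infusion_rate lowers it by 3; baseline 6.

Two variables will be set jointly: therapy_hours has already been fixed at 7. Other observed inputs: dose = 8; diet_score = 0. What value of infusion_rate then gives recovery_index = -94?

infusion_rate = 7

With therapy_hours held at 7:
Substituting into the uptake equation gives uptake = 4*infusion_rate + 4.
Substituting into the recovery_index equation gives recovery_index = -15*infusion_rate + 11.
Solve -15*infusion_rate + 11 = -94: infusion_rate = (-94 - 11) / -15 = 7.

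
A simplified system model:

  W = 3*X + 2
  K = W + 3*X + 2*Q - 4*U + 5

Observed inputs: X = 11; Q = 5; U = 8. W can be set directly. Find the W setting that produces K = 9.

Intervening on W fixes its value directly, overriding its dependence on X.
Substituting into the K equation gives K = W + 16.
Solve W + 16 = 9: W = (9 - 16) / 1 = -7.

W = -7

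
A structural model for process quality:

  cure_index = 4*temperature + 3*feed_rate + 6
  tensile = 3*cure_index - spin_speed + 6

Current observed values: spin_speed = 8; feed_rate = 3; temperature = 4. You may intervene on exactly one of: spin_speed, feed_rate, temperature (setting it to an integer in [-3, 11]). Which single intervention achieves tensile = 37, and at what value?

Intervening on spin_speed: tensile = -spin_speed + 99. Reaching 37 requires spin_speed = 62, outside [-3, 11].
Intervening on feed_rate: with other inputs at their observed values, tensile = 9*feed_rate + 64. Solving for 37 gives feed_rate = -3, within [-3, 11].
Intervening on temperature: tensile = 12*temperature + 43. Reaching 37 requires temperature = -1/2, not an integer.

set feed_rate = -3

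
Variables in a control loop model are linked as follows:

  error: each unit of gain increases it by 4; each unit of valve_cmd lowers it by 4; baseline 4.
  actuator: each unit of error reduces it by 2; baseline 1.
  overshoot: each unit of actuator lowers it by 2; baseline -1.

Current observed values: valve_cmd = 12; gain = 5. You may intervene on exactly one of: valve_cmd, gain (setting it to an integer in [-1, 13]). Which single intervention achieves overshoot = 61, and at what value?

Intervening on valve_cmd: with other inputs at their observed values, overshoot = -16*valve_cmd + 93. Solving for 61 gives valve_cmd = 2, within [-1, 13].
Intervening on gain: overshoot = 16*gain - 179. Reaching 61 requires gain = 15, outside [-1, 13].

set valve_cmd = 2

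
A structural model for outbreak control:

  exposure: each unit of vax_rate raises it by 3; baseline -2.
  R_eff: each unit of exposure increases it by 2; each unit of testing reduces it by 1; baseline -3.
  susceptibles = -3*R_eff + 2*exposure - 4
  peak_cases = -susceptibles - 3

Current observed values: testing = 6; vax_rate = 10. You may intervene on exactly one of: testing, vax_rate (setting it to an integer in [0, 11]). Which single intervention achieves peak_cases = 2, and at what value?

set vax_rate = 3

Intervening on testing: peak_cases = -3*testing + 104. Reaching 2 requires testing = 34, outside [0, 11].
Intervening on vax_rate: with other inputs at their observed values, peak_cases = 12*vax_rate - 34. Solving for 2 gives vax_rate = 3, within [0, 11].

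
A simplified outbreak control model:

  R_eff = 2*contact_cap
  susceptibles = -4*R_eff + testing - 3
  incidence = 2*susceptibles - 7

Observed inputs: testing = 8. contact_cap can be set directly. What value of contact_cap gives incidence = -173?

Substituting into the susceptibles equation gives susceptibles = -8*contact_cap + 5.
This gives incidence = -16*contact_cap + 3.
Solve -16*contact_cap + 3 = -173: contact_cap = (-173 - 3) / -16 = 11.

contact_cap = 11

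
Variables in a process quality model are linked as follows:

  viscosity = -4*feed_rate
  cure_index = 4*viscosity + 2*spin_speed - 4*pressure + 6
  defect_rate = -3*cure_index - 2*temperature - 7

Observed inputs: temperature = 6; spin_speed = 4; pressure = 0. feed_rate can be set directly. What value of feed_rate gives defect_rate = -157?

Substituting into the cure_index equation gives cure_index = -16*feed_rate + 14.
defect_rate becomes 48*feed_rate - 61.
Solve 48*feed_rate - 61 = -157: feed_rate = (-157 + 61) / 48 = -2.

feed_rate = -2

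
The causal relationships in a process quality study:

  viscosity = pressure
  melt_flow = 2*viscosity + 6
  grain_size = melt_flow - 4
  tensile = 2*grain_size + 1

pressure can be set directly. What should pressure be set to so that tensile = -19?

pressure = -6

Substituting into the melt_flow equation gives melt_flow = 2*pressure + 6.
Substituting into the grain_size equation gives grain_size = 2*pressure + 2.
Substituting into the tensile equation gives tensile = 4*pressure + 5.
Solve 4*pressure + 5 = -19: pressure = (-19 - 5) / 4 = -6.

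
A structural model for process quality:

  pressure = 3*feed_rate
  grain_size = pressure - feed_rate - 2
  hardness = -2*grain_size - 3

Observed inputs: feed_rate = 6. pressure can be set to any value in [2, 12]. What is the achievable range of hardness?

Intervening on pressure fixes its value directly, overriding its dependence on feed_rate.
Substituting into the grain_size equation gives grain_size = pressure - 8.
Substituting into the hardness equation gives hardness = -2*pressure + 13.
Linear in pressure, so extremes are at the endpoints: pressure = 2 gives hardness = 9; pressure = 12 gives hardness = -11.

-11 to 9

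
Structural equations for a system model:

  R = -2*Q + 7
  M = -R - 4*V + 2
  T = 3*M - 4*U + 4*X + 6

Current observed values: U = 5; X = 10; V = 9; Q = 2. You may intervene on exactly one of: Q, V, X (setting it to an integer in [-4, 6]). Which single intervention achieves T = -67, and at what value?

set Q = 5

Intervening on Q: with other inputs at their observed values, T = 6*Q - 97. Solving for -67 gives Q = 5, within [-4, 6].
Intervening on V: T = -12*V + 23. Reaching -67 requires V = 15/2, not an integer.
Intervening on X: T = 4*X - 125. Reaching -67 requires X = 29/2, not an integer.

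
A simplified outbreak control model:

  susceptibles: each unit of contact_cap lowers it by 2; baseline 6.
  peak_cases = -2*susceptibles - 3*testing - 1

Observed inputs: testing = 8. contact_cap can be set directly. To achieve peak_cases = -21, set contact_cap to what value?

contact_cap = 4

Substituting into the peak_cases equation gives peak_cases = 4*contact_cap - 37.
Solve 4*contact_cap - 37 = -21: contact_cap = (-21 + 37) / 4 = 4.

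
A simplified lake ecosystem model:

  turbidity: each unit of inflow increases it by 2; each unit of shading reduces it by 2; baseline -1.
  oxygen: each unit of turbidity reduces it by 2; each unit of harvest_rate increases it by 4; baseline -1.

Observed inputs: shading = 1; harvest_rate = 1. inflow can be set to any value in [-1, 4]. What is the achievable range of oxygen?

Substituting into the turbidity equation gives turbidity = 2*inflow - 3.
Substituting into the oxygen equation gives oxygen = -4*inflow + 9.
Linear in inflow, so extremes are at the endpoints: inflow = -1 gives oxygen = 13; inflow = 4 gives oxygen = -7.

-7 to 13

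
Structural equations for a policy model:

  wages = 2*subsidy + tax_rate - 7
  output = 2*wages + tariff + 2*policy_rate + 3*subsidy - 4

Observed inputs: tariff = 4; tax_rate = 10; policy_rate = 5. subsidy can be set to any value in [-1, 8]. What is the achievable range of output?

Substituting into the wages equation gives wages = 2*subsidy + 3.
Substituting into the output equation gives output = 7*subsidy + 16.
Linear in subsidy, so extremes are at the endpoints: subsidy = -1 gives output = 9; subsidy = 8 gives output = 72.

9 to 72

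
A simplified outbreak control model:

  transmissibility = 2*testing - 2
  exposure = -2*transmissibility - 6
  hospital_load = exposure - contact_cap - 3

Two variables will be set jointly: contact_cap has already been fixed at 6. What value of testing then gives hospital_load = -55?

With contact_cap held at 6:
Substituting into the exposure equation gives exposure = -4*testing - 2.
Substituting into the hospital_load equation gives hospital_load = -4*testing - 11.
Solve -4*testing - 11 = -55: testing = (-55 + 11) / -4 = 11.

testing = 11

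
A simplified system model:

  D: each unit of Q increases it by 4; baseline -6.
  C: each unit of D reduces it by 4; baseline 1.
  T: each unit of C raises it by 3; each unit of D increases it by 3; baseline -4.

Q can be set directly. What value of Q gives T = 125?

Q = -2

Substituting into the C equation gives C = -16*Q + 25.
This gives T = -36*Q + 53.
Solve -36*Q + 53 = 125: Q = (125 - 53) / -36 = -2.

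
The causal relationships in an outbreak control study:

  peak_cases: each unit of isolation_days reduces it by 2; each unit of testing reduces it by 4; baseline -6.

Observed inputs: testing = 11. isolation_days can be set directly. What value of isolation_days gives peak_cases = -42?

Substituting into the peak_cases equation gives peak_cases = -2*isolation_days - 50.
Solve -2*isolation_days - 50 = -42: isolation_days = (-42 + 50) / -2 = -4.

isolation_days = -4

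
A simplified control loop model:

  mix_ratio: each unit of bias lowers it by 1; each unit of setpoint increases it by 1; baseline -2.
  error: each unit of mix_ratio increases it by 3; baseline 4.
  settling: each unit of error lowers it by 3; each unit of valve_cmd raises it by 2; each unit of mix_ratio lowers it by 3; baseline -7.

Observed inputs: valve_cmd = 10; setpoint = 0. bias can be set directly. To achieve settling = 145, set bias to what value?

Substituting into the mix_ratio equation gives mix_ratio = -bias - 2.
So error = -3*bias - 2.
settling becomes 12*bias + 25.
Solve 12*bias + 25 = 145: bias = (145 - 25) / 12 = 10.

bias = 10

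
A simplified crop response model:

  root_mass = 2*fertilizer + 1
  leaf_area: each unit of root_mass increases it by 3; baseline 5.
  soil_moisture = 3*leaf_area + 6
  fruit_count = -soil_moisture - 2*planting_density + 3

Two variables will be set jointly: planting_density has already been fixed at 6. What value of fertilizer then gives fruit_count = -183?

fertilizer = 8

With planting_density held at 6:
Substituting into the leaf_area equation gives leaf_area = 6*fertilizer + 8.
Substituting into the soil_moisture equation gives soil_moisture = 18*fertilizer + 30.
So fruit_count = -18*fertilizer - 39.
Solve -18*fertilizer - 39 = -183: fertilizer = (-183 + 39) / -18 = 8.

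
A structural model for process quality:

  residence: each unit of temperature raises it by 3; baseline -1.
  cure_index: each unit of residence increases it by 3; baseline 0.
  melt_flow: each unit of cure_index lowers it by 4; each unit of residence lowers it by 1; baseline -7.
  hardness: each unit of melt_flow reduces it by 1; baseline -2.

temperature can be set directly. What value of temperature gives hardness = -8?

Substituting into the cure_index equation gives cure_index = 9*temperature - 3.
Substituting into the melt_flow equation gives melt_flow = -39*temperature + 6.
So hardness = 39*temperature - 8.
Solve 39*temperature - 8 = -8: temperature = (-8 + 8) / 39 = 0.

temperature = 0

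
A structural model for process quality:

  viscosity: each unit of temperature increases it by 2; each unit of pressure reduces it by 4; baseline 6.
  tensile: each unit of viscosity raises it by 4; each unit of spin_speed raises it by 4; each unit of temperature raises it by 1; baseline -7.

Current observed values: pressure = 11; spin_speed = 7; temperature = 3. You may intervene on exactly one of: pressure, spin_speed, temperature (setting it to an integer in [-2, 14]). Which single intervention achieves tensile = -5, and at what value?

set temperature = 14

Intervening on pressure: tensile = -16*pressure + 72. Reaching -5 requires pressure = 77/16, not an integer.
Intervening on spin_speed: tensile = 4*spin_speed - 132. Reaching -5 requires spin_speed = 127/4, not an integer.
Intervening on temperature: with other inputs at their observed values, tensile = 9*temperature - 131. Solving for -5 gives temperature = 14, within [-2, 14].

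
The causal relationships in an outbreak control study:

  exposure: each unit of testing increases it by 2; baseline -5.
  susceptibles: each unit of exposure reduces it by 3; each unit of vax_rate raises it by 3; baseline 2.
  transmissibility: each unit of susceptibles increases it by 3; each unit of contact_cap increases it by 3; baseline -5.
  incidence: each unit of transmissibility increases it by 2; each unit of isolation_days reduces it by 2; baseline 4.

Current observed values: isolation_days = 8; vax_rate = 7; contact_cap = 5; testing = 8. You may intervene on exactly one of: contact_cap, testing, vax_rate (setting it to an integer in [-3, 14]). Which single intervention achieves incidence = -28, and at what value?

Intervening on contact_cap: with other inputs at their observed values, incidence = 6*contact_cap - 82. Solving for -28 gives contact_cap = 9, within [-3, 14].
Intervening on testing: incidence = -36*testing + 236. Reaching -28 requires testing = 22/3, not an integer.
Intervening on vax_rate: incidence = 18*vax_rate - 178. Reaching -28 requires vax_rate = 25/3, not an integer.

set contact_cap = 9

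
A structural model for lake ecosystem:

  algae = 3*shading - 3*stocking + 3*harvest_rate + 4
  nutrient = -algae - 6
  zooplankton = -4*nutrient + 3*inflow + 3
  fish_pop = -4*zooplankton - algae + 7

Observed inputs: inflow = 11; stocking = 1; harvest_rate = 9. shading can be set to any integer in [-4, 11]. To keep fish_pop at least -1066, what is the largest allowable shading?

Substituting into the algae equation gives algae = 3*shading + 28.
Substituting into the nutrient equation gives nutrient = -3*shading - 34.
Substituting into the zooplankton equation gives zooplankton = 12*shading + 172.
Substituting into the fish_pop equation gives fish_pop = -51*shading - 709.
Require -51*shading - 709 ≥ -1066, so shading ≤ 7.
The largest integer in [-4, 11] satisfying this is 7.

shading = 7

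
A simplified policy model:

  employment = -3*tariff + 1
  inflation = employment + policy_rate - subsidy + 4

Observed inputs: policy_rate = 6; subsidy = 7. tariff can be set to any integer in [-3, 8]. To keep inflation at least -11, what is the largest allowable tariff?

tariff = 5

Substituting into the inflation equation gives inflation = -3*tariff + 4.
Require -3*tariff + 4 ≥ -11, so tariff ≤ 5.
The largest integer in [-3, 8] satisfying this is 5.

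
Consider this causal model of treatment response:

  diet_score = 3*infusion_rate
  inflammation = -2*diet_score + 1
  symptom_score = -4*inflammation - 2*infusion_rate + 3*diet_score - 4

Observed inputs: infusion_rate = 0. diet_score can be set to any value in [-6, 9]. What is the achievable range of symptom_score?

-74 to 91

Intervening on diet_score fixes its value directly, overriding its dependence on infusion_rate.
Substituting into the symptom_score equation gives symptom_score = 11*diet_score - 8.
Linear in diet_score, so extremes are at the endpoints: diet_score = -6 gives symptom_score = -74; diet_score = 9 gives symptom_score = 91.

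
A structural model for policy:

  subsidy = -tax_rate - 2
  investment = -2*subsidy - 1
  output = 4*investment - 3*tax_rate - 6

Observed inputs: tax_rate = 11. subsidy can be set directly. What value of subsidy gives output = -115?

Intervening on subsidy fixes its value directly, overriding its dependence on tax_rate.
Substituting into the output equation gives output = -8*subsidy - 43.
Solve -8*subsidy - 43 = -115: subsidy = (-115 + 43) / -8 = 9.

subsidy = 9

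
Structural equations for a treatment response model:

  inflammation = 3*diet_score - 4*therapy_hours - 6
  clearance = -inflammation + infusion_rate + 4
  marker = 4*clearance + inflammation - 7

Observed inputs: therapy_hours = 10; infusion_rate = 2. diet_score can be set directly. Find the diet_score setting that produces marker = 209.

Substituting into the inflammation equation gives inflammation = 3*diet_score - 46.
Substituting into the clearance equation gives clearance = -3*diet_score + 52.
Substituting into the marker equation gives marker = -9*diet_score + 155.
Solve -9*diet_score + 155 = 209: diet_score = (209 - 155) / -9 = -6.

diet_score = -6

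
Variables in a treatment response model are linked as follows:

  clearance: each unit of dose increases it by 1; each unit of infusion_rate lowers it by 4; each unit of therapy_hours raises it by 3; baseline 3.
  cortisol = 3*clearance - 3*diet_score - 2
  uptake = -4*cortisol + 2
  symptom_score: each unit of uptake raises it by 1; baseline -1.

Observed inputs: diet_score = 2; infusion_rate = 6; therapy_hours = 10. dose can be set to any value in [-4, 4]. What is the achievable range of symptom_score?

-123 to -27

Substituting into the clearance equation gives clearance = dose + 9.
So cortisol = 3*dose + 19.
This gives uptake = -12*dose - 74.
So symptom_score = -12*dose - 75.
Linear in dose, so extremes are at the endpoints: dose = -4 gives symptom_score = -27; dose = 4 gives symptom_score = -123.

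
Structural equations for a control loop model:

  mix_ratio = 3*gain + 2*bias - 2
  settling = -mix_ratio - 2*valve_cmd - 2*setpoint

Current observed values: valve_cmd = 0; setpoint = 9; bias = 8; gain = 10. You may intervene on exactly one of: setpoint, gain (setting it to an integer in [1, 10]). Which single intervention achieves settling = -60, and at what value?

set setpoint = 8

Intervening on setpoint: with other inputs at their observed values, settling = -2*setpoint - 44. Solving for -60 gives setpoint = 8, within [1, 10].
Intervening on gain: settling = -3*gain - 32. Reaching -60 requires gain = 28/3, not an integer.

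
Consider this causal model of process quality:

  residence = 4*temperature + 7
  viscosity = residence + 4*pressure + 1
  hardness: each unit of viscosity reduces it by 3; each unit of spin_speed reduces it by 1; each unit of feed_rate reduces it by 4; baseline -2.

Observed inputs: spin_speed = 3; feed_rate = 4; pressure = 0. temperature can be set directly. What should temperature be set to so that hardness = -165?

Substituting into the viscosity equation gives viscosity = 4*temperature + 8.
So hardness = -12*temperature - 45.
Solve -12*temperature - 45 = -165: temperature = (-165 + 45) / -12 = 10.

temperature = 10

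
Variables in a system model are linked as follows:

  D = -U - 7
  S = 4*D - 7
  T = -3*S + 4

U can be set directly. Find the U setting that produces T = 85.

U = -2

Substituting into the S equation gives S = -4*U - 35.
T becomes 12*U + 109.
Solve 12*U + 109 = 85: U = (85 - 109) / 12 = -2.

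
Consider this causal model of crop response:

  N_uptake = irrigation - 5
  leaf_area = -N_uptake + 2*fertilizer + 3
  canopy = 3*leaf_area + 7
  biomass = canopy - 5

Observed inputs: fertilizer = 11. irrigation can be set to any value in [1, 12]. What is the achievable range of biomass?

56 to 89

Substituting into the leaf_area equation gives leaf_area = -irrigation + 30.
canopy becomes -3*irrigation + 97.
This gives biomass = -3*irrigation + 92.
Linear in irrigation, so extremes are at the endpoints: irrigation = 1 gives biomass = 89; irrigation = 12 gives biomass = 56.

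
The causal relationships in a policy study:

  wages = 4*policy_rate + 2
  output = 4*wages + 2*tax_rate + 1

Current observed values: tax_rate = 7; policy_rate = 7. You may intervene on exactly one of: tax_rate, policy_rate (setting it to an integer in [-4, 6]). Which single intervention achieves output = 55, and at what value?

Intervening on tax_rate: output = 2*tax_rate + 121. Reaching 55 requires tax_rate = -33, outside [-4, 6].
Intervening on policy_rate: with other inputs at their observed values, output = 16*policy_rate + 23. Solving for 55 gives policy_rate = 2, within [-4, 6].

set policy_rate = 2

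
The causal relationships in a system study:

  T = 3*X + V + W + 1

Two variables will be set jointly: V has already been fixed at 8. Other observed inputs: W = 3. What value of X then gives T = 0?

With V held at 8:
Substituting into the T equation gives T = 3*X + 12.
Solve 3*X + 12 = 0: X = (0 - 12) / 3 = -4.

X = -4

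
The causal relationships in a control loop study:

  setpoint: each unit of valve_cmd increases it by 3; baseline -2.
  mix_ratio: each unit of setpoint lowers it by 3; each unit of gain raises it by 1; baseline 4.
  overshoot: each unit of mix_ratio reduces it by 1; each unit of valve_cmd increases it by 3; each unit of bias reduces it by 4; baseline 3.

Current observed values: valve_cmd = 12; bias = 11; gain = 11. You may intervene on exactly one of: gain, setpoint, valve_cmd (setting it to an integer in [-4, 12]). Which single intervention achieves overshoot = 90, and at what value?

Intervening on gain: with other inputs at their observed values, overshoot = -gain + 93. Solving for 90 gives gain = 3, within [-4, 12].
Intervening on setpoint: overshoot = 3*setpoint - 20. Reaching 90 requires setpoint = 110/3, not an integer.
Intervening on valve_cmd: overshoot = 12*valve_cmd - 62. Reaching 90 requires valve_cmd = 38/3, not an integer.

set gain = 3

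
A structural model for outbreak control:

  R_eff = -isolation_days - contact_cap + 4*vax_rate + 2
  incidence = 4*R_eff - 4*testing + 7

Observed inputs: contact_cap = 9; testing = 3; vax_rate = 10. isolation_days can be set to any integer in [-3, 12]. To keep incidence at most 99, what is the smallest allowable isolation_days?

isolation_days = 7

Substituting into the R_eff equation gives R_eff = -isolation_days + 33.
Substituting into the incidence equation gives incidence = -4*isolation_days + 127.
Require -4*isolation_days + 127 ≤ 99, so isolation_days ≥ 7.
The smallest integer in [-3, 12] satisfying this is 7.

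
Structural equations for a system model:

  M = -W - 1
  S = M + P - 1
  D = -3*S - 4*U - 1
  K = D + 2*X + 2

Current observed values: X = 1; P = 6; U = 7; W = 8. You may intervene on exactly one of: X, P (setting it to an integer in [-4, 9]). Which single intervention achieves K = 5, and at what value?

set P = 0

Intervening on X: K = 2*X - 15. Reaching 5 requires X = 10, outside [-4, 9].
Intervening on P: with other inputs at their observed values, K = -3*P + 5. Solving for 5 gives P = 0, within [-4, 9].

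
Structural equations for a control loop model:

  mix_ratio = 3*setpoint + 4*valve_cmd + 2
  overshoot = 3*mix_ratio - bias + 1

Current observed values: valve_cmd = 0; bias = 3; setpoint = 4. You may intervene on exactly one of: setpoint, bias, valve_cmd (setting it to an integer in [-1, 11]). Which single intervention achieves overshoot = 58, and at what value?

set setpoint = 6

Intervening on setpoint: with other inputs at their observed values, overshoot = 9*setpoint + 4. Solving for 58 gives setpoint = 6, within [-1, 11].
Intervening on bias: overshoot = -bias + 43. Reaching 58 requires bias = -15, outside [-1, 11].
Intervening on valve_cmd: overshoot = 12*valve_cmd + 40. Reaching 58 requires valve_cmd = 3/2, not an integer.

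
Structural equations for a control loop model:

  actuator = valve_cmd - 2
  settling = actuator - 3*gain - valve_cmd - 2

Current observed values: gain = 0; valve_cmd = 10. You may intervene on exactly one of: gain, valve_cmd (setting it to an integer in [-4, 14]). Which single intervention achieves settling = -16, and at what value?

Intervening on gain: with other inputs at their observed values, settling = -3*gain - 4. Solving for -16 gives gain = 4, within [-4, 14].
Intervening on valve_cmd: the paths from valve_cmd to settling cancel (net effect zero), leaving settling = -4; -16 is unreachable this way.

set gain = 4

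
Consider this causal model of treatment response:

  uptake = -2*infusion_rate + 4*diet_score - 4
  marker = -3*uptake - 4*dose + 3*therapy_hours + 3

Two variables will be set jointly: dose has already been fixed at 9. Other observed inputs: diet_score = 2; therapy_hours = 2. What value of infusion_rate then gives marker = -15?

With dose held at 9:
Substituting into the uptake equation gives uptake = -2*infusion_rate + 4.
So marker = 6*infusion_rate - 39.
Solve 6*infusion_rate - 39 = -15: infusion_rate = (-15 + 39) / 6 = 4.

infusion_rate = 4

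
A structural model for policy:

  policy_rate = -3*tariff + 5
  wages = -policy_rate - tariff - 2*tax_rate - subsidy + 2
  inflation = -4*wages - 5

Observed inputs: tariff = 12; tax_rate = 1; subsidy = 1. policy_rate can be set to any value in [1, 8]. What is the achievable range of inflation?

51 to 79

Intervening on policy_rate fixes its value directly, overriding its dependence on tariff.
Substituting into the wages equation gives wages = -policy_rate - 13.
Substituting into the inflation equation gives inflation = 4*policy_rate + 47.
Linear in policy_rate, so extremes are at the endpoints: policy_rate = 1 gives inflation = 51; policy_rate = 8 gives inflation = 79.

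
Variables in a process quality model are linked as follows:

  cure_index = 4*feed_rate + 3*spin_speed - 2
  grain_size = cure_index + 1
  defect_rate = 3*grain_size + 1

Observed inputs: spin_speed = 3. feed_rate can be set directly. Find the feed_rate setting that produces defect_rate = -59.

feed_rate = -7

Substituting into the cure_index equation gives cure_index = 4*feed_rate + 7.
Substituting into the grain_size equation gives grain_size = 4*feed_rate + 8.
Substituting into the defect_rate equation gives defect_rate = 12*feed_rate + 25.
Solve 12*feed_rate + 25 = -59: feed_rate = (-59 - 25) / 12 = -7.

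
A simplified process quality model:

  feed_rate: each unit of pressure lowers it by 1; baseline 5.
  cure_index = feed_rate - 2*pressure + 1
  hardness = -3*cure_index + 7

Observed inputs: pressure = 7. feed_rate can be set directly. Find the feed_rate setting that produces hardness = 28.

Intervening on feed_rate fixes its value directly, overriding its dependence on pressure.
Substituting into the cure_index equation gives cure_index = feed_rate - 13.
Substituting into the hardness equation gives hardness = -3*feed_rate + 46.
Solve -3*feed_rate + 46 = 28: feed_rate = (28 - 46) / -3 = 6.

feed_rate = 6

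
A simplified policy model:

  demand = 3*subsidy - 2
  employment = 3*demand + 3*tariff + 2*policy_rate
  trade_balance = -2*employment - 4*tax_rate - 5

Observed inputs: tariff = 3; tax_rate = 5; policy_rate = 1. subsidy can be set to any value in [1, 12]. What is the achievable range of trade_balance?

Substituting into the employment equation gives employment = 9*subsidy + 5.
trade_balance becomes -18*subsidy - 35.
Linear in subsidy, so extremes are at the endpoints: subsidy = 1 gives trade_balance = -53; subsidy = 12 gives trade_balance = -251.

-251 to -53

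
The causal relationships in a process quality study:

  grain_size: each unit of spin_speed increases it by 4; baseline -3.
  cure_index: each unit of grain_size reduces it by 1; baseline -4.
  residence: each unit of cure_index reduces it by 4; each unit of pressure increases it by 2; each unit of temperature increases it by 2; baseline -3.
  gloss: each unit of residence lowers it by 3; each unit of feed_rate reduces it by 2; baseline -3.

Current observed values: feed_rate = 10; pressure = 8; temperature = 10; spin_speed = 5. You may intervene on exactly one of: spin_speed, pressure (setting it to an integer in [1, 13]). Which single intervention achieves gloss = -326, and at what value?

Intervening on spin_speed: with other inputs at their observed values, gloss = -48*spin_speed - 134. Solving for -326 gives spin_speed = 4, within [1, 13].
Intervening on pressure: gloss = -6*pressure - 326. Reaching -326 requires pressure = 0, outside [1, 13].

set spin_speed = 4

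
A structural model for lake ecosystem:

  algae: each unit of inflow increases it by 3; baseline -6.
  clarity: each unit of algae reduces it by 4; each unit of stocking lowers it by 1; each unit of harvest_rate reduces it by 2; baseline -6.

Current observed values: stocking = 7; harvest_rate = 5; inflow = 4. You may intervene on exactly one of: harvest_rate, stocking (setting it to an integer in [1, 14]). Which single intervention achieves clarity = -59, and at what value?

set harvest_rate = 11

Intervening on harvest_rate: with other inputs at their observed values, clarity = -2*harvest_rate - 37. Solving for -59 gives harvest_rate = 11, within [1, 14].
Intervening on stocking: clarity = -stocking - 40. Reaching -59 requires stocking = 19, outside [1, 14].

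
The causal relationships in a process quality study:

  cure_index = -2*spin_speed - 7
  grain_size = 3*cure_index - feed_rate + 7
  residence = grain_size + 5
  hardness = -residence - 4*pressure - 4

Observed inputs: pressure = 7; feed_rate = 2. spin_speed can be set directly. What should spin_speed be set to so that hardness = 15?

spin_speed = 6

Substituting into the grain_size equation gives grain_size = -6*spin_speed - 16.
Substituting into the residence equation gives residence = -6*spin_speed - 11.
Substituting into the hardness equation gives hardness = 6*spin_speed - 21.
Solve 6*spin_speed - 21 = 15: spin_speed = (15 + 21) / 6 = 6.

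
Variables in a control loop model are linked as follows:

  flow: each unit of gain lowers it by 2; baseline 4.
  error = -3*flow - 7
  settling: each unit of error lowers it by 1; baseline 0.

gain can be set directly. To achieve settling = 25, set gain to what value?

gain = -1

Substituting into the error equation gives error = 6*gain - 19.
Substituting into the settling equation gives settling = -6*gain + 19.
Solve -6*gain + 19 = 25: gain = (25 - 19) / -6 = -1.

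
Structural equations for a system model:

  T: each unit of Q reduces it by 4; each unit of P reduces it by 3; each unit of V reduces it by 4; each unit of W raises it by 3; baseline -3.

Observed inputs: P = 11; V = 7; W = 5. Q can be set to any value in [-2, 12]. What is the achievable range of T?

Substituting into the T equation gives T = -4*Q - 49.
Linear in Q, so extremes are at the endpoints: Q = -2 gives T = -41; Q = 12 gives T = -97.

-97 to -41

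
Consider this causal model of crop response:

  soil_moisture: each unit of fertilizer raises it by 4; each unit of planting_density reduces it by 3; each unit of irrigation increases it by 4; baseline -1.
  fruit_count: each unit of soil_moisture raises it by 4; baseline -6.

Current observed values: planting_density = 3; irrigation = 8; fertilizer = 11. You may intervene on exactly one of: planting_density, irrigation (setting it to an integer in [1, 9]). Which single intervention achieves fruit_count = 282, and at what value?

set planting_density = 1

Intervening on planting_density: with other inputs at their observed values, fruit_count = -12*planting_density + 294. Solving for 282 gives planting_density = 1, within [1, 9].
Intervening on irrigation: fruit_count = 16*irrigation + 130. Reaching 282 requires irrigation = 19/2, not an integer.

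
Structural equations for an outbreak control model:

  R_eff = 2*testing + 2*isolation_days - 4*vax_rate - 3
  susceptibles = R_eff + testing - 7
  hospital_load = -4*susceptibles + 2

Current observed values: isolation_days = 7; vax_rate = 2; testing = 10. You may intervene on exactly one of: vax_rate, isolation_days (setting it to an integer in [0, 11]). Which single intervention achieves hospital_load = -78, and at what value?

set isolation_days = 4

Intervening on vax_rate: hospital_load = 16*vax_rate - 134. Reaching -78 requires vax_rate = 7/2, not an integer.
Intervening on isolation_days: with other inputs at their observed values, hospital_load = -8*isolation_days - 46. Solving for -78 gives isolation_days = 4, within [0, 11].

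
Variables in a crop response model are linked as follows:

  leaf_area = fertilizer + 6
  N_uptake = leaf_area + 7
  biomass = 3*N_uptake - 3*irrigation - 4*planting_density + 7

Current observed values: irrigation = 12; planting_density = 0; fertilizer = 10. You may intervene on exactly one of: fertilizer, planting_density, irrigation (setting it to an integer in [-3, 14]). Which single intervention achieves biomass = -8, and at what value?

Intervening on fertilizer: biomass = 3*fertilizer + 10. Reaching -8 requires fertilizer = -6, outside [-3, 14].
Intervening on planting_density: with other inputs at their observed values, biomass = -4*planting_density + 40. Solving for -8 gives planting_density = 12, within [-3, 14].
Intervening on irrigation: biomass = -3*irrigation + 76. Reaching -8 requires irrigation = 28, outside [-3, 14].

set planting_density = 12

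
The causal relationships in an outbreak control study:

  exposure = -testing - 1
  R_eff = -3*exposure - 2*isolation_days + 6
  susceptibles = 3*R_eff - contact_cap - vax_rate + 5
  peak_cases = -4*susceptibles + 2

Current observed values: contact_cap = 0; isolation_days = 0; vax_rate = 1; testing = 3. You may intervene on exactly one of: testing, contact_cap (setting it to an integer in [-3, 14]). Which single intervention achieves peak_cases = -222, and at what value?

set contact_cap = 2

Intervening on testing: peak_cases = -36*testing - 122. Reaching -222 requires testing = 25/9, not an integer.
Intervening on contact_cap: with other inputs at their observed values, peak_cases = 4*contact_cap - 230. Solving for -222 gives contact_cap = 2, within [-3, 14].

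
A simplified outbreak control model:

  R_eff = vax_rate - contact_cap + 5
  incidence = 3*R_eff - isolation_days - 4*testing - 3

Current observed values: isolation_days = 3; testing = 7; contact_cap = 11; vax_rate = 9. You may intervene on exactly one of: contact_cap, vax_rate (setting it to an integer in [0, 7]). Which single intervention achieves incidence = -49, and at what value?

set vax_rate = 1

Intervening on contact_cap: incidence = -3*contact_cap + 8. Reaching -49 requires contact_cap = 19, outside [0, 7].
Intervening on vax_rate: with other inputs at their observed values, incidence = 3*vax_rate - 52. Solving for -49 gives vax_rate = 1, within [0, 7].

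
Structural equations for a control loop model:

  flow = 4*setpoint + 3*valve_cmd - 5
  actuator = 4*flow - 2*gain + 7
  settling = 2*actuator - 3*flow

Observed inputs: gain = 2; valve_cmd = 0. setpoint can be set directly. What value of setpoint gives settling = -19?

Substituting into the flow equation gives flow = 4*setpoint - 5.
Substituting into the actuator equation gives actuator = 16*setpoint - 17.
Substituting into the settling equation gives settling = 20*setpoint - 19.
Solve 20*setpoint - 19 = -19: setpoint = (-19 + 19) / 20 = 0.

setpoint = 0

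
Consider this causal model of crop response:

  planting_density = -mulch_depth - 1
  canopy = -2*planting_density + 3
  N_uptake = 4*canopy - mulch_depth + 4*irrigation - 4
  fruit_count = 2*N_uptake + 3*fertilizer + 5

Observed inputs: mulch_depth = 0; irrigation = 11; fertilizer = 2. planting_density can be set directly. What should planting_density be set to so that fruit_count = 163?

planting_density = -3

Intervening on planting_density fixes its value directly, overriding its dependence on mulch_depth.
Substituting into the N_uptake equation gives N_uptake = -8*planting_density + 52.
fruit_count becomes -16*planting_density + 115.
Solve -16*planting_density + 115 = 163: planting_density = (163 - 115) / -16 = -3.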